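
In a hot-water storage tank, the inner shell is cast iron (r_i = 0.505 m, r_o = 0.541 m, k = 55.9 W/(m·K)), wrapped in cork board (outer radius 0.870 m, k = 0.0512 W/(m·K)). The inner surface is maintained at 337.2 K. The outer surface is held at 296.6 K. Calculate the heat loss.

Q = 37.4 W

Series thermal resistances, inner to outer:
  R_cast iron = (1/0.505 − 1/0.541)/(4πk) = 0.1318/(4π·55.9) = 1.876×10^-4 K/W
  R_cork board = (1/0.541 − 1/0.870)/(4πk) = 0.6990/(4π·0.0512) = 1.086 K/W
ΣR = 1.876×10^-4 + 1.086 = 1.086 K/W
Q = ΔT/ΣR = (337.2 K − 296.6 K)/1.086 = 37.4 W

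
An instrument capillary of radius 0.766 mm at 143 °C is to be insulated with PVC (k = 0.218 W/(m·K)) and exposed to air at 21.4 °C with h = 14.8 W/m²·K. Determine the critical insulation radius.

r_cr = 1.47 cm

For a cylinder, r_cr = k_ins/h = 0.218/14.8 = 0.0147 m = 1.47 cm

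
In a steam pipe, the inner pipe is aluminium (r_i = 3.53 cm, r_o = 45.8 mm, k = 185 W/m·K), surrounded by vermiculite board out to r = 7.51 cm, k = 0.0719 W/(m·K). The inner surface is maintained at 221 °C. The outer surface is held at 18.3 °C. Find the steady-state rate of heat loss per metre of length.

Q' = 185 W/m

Series thermal resistances, inner to outer:
  R'_aluminium = ln(0.0458/0.0353)/(2πk) = 0.2604/(2π·185) = 2.240×10^-4 m·K/W
  R'_vermiculite board = ln(0.0751/0.0458)/(2πk) = 0.4945/(2π·0.0719) = 1.095 m·K/W
ΣR = 2.240×10^-4 + 1.095 = 1.095 m·K/W
Q' = ΔT/ΣR = (221 °C − 18.3 °C)/1.095 = 185 W/m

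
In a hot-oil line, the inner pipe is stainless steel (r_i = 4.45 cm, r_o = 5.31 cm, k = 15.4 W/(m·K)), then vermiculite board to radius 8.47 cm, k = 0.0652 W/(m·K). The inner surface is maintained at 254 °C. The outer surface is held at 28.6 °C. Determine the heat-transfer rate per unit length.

Treat each layer as a resistance in series:
  R'_stainless steel = ln(0.0531/0.0445)/(2πk) = 0.1767/(2π·15.4) = 0.001826 m·K/W
  R'_vermiculite board = ln(0.0847/0.0531)/(2πk) = 0.4669/(2π·0.0652) = 1.140 m·K/W
ΣR = 0.001826 + 1.140 = 1.142 m·K/W
Q' = ΔT/ΣR = (254 °C − 28.6 °C)/1.142 = 197 W/m

Q' = 197 W/m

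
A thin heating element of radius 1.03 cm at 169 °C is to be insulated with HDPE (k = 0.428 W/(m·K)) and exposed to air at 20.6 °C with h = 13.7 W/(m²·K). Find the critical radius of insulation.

For a cylinder, r_cr = k_ins/h = 0.428/13.7 = 0.0312 m = 3.12 cm

r_cr = 3.12 cm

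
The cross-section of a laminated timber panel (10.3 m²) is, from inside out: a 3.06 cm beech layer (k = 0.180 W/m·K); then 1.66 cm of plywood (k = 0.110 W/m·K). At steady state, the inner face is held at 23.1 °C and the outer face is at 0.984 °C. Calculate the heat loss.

Q = 710 W

Treat each layer as a resistance in series:
  R_beech = L/(kA) = 0.0306/(0.180·10.3) = 0.01650 K/W
  R_plywood = L/(kA) = 0.0166/(0.110·10.3) = 0.01465 K/W
ΣR = 0.01650 + 0.01465 = 0.03115 K/W
Q = ΔT/ΣR = (23.1 °C − 0.984 °C)/0.03115 = 710 W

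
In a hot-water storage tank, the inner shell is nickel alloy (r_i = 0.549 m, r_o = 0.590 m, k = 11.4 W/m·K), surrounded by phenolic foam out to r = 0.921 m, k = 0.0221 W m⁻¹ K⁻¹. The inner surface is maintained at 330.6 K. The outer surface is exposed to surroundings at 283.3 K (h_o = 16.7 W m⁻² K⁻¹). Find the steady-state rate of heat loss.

Q = 21.5 W

Resistance network (inner→outer):
  R_nickel alloy = (1/0.549 − 1/0.590)/(4πk) = 0.1266/(4π·11.4) = 8.836×10^-4 K/W
  R_phenolic foam = (1/0.590 − 1/0.921)/(4πk) = 0.6091/(4π·0.0221) = 2.193 K/W
  R_conv,out = 1/(4πr²h) = 1/(4π·0.921²·16.7) = 0.005618 K/W
ΣR = 8.836×10^-4 + 2.193 + 0.005618 = 2.200 K/W
Q = ΔT/ΣR = (330.6 K − 283.3 K)/2.200 = 21.5 W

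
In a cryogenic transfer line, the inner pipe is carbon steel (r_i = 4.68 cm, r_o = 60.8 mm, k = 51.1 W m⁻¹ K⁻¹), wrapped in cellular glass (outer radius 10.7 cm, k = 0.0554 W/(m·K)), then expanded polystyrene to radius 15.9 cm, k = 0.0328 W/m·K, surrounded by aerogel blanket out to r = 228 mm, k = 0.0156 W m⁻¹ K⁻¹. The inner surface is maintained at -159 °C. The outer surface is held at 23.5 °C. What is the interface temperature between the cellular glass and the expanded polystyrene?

T = -118 °C

Resistance network (inner→outer):
  R'_carbon steel = ln(0.0608/0.0468)/(2πk) = 0.2617/(2π·51.1) = 8.151×10^-4 m·K/W
  R'_cellular glass = ln(0.107/0.0608)/(2πk) = 0.5652/(2π·0.0554) = 1.624 m·K/W
  R'_expanded polystyrene = ln(0.159/0.107)/(2πk) = 0.3961/(2π·0.0328) = 1.922 m·K/W
  R'_aerogel blanket = ln(0.228/0.159)/(2πk) = 0.3604/(2π·0.0156) = 3.677 m·K/W
ΣR = 8.151×10^-4 + 1.624 + 1.922 + 3.677 = 7.224 m·K/W
Q' = ΔT/ΣR = (-159 °C − 23.5 °C)/7.224 = -25.26 W/m
From the inner boundary to the cellular glass/expanded polystyrene interface, ΣR_partial = 1.625 m·K/W.
T_interface = T_in − Q'·ΣR_partial = -159 °C − (-25.26)(1.625) = -118 °C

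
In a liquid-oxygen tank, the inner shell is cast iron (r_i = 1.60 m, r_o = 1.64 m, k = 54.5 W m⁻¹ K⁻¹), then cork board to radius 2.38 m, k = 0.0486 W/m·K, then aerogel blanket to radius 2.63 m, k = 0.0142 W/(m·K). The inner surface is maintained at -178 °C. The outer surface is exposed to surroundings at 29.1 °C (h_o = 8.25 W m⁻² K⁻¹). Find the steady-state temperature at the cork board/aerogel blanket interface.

Series thermal resistances, inner to outer:
  R_cast iron = (1/1.60 − 1/1.64)/(4πk) = 0.01524/(4π·54.5) = 2.226×10^-5 K/W
  R_cork board = (1/1.64 − 1/2.38)/(4πk) = 0.1896/(4π·0.0486) = 0.3104 K/W
  R_aerogel blanket = (1/2.38 − 1/2.63)/(4πk) = 0.03994/(4π·0.0142) = 0.2238 K/W
  R_conv,out = 1/(4πr²h) = 1/(4π·2.63²·8.25) = 0.001395 K/W
ΣR = 2.226×10^-5 + 0.3104 + 0.2238 + 0.001395 = 0.5356 K/W
Q = ΔT/ΣR = (-178 °C − 29.1 °C)/0.5356 = -386.7 W
From the inner boundary to the cork board/aerogel blanket interface, ΣR_partial = 0.3104 K/W.
T_interface = T_in − Q·ΣR_partial = -178 °C − (-386.7)(0.3104) = -58.0 °C

T = -58.0 °C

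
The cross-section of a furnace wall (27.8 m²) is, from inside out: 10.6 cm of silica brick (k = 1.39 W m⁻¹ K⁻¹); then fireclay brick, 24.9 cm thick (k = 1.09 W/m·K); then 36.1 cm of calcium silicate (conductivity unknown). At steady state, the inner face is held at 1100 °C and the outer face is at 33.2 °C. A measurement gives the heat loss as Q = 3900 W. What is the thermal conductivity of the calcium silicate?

k = 0.0495 W/m·K

ΣR = ΔT/Q = |1100 − 33.2|/3900 = 0.2735 K/W
Known resistances:
  R_silica brick = L/(kA) = 0.106/(1.39·27.8) = 0.002743 K/W
  R_fireclay brick = L/(kA) = 0.249/(1.09·27.8) = 0.008217 K/W
R_calcium silicate = ΣR − ΣR_known = 0.2735 − 0.01096 = 0.2625 K/W
L/(kA) = 0.2625 ⇒ k = 0.361/(0.2625·27.8) = 0.0495 W/m·K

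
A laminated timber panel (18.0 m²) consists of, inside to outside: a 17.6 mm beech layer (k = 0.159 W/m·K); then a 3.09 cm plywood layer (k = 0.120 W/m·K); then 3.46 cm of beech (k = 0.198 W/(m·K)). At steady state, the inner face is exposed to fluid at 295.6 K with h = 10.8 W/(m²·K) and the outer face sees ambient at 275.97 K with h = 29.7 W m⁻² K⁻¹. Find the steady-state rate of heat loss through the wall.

Q = 528 W

Resistance network (inner→outer):
  R_conv,in = 1/(hA) = 1/(10.8·18.0) = 0.005144 K/W
  R_beech = L/(kA) = 0.0176/(0.159·18.0) = 0.006150 K/W
  R_plywood = L/(kA) = 0.0309/(0.120·18.0) = 0.01431 K/W
  R_beech = L/(kA) = 0.0346/(0.198·18.0) = 0.009708 K/W
  R_conv,out = 1/(hA) = 1/(29.7·18.0) = 0.001871 K/W
ΣR = 0.005144 + 0.006150 + 0.01431 + 0.009708 + 0.001871 = 0.03718 K/W
Q = ΔT/ΣR = (295.6 K − 275.97 K)/0.03718 = 528 W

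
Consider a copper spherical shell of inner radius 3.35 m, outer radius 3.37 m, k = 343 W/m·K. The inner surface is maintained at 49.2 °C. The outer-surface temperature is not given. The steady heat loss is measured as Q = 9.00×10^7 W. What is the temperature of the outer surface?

Sum the resistances:
  R_copper = (1/3.35 − 1/3.37)/(4πk) = 0.001772/(4π·343) = 4.110×10^-7 K/W
ΣR = 4.110×10^-7 K/W
ΔT = Q·ΣR = 9.00×10^7 × 4.110×10^-7 = 36.99 K
Heat flows outward, so T_out = T_in − ΔT = 49.2 − 36.99 = 12.2 °C

T_out = 12.2 °C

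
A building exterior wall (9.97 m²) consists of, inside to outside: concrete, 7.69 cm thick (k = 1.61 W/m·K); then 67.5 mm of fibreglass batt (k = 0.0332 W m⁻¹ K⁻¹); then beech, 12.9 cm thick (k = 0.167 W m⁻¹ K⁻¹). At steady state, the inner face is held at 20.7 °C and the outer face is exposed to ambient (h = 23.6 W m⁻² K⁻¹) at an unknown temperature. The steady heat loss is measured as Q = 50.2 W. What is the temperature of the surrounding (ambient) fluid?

Series resistances:
  R_concrete = L/(kA) = 0.0769/(1.61·9.97) = 0.004791 K/W
  R_fibreglass batt = L/(kA) = 0.0675/(0.0332·9.97) = 0.2039 K/W
  R_beech = L/(kA) = 0.129/(0.167·9.97) = 0.07748 K/W
  R_conv,out = 1/(hA) = 1/(23.6·9.97) = 0.004250 K/W
ΣR = 0.2904 K/W
ΔT = Q·ΣR = 50.2 × 0.2904 = 14.58 K
Heat flows outward, so T_out = T_in − ΔT = 20.7 − 14.58 = 6.12 °C

T_out = 6.12 °C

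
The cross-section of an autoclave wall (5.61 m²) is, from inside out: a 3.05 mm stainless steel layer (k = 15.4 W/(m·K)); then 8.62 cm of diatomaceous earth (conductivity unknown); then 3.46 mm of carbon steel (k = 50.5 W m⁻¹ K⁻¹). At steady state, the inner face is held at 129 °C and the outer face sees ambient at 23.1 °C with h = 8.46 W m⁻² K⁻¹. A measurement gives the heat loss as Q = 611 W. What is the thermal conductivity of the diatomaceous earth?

ΣR = ΔT/Q = |129 − 23.1|/611 = 0.1733 K/W
Known resistances:
  R_stainless steel = L/(kA) = 0.00305/(15.4·5.61) = 3.530×10^-5 K/W
  R_carbon steel = L/(kA) = 0.00346/(50.5·5.61) = 1.221×10^-5 K/W
  R_conv,out = 1/(hA) = 1/(8.46·5.61) = 0.02107 K/W
R_diatomaceous earth = ΣR − ΣR_known = 0.1733 − 0.02112 = 0.1522 K/W
L/(kA) = 0.1522 ⇒ k = 0.0862/(0.1522·5.61) = 0.101 W/m·K

k = 0.101 W/m·K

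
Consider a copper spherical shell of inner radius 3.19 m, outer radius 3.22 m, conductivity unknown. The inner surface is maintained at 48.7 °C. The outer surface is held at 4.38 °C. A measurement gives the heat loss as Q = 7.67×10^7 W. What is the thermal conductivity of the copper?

k = 402 W/m·K

ΣR = ΔT/Q = |48.7 − 4.38|/7.67×10^7 = 5.778×10^-7 K/W
(1/r₁−1/r₂)/(4πk) = 5.778×10^-7 ⇒ k = 0.002921/(4π·5.778×10^-7) = 402 W/m·K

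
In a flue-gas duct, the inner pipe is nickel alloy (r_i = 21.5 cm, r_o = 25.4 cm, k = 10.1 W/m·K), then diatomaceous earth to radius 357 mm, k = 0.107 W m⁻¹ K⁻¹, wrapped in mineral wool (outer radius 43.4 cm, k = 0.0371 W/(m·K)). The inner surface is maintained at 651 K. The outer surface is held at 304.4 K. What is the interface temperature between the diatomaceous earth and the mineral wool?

T = 520 K

Series thermal resistances, inner to outer:
  R'_nickel alloy = ln(0.254/0.215)/(2πk) = 0.1667/(2π·10.1) = 0.002627 m·K/W
  R'_diatomaceous earth = ln(0.357/0.254)/(2πk) = 0.3404/(2π·0.107) = 0.5063 m·K/W
  R'_mineral wool = ln(0.434/0.357)/(2πk) = 0.1953/(2π·0.0371) = 0.8379 m·K/W
ΣR = 0.002627 + 0.5063 + 0.8379 = 1.347 m·K/W
Q' = ΔT/ΣR = (651 K − 304.4 K)/1.347 = 257.3 W/m
From the inner boundary to the diatomaceous earth/mineral wool interface, ΣR_partial = 0.5089 m·K/W.
T_interface = T_in − Q'·ΣR_partial = 651 K − (257.3)(0.5089) = 520 K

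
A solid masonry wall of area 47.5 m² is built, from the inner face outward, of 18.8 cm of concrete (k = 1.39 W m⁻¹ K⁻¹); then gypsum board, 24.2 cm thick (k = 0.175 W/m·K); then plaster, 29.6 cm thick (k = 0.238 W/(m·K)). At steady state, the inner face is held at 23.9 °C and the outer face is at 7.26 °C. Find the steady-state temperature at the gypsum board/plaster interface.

Resistance network (inner→outer):
  R_concrete = L/(kA) = 0.188/(1.39·47.5) = 0.002847 K/W
  R_gypsum board = L/(kA) = 0.242/(0.175·47.5) = 0.02911 K/W
  R_plaster = L/(kA) = 0.296/(0.238·47.5) = 0.02618 K/W
ΣR = 0.002847 + 0.02911 + 0.02618 = 0.05814 K/W
Q = ΔT/ΣR = (23.9 °C − 7.26 °C)/0.05814 = 286.2 W
From the inner boundary to the gypsum board/plaster interface, ΣR_partial = 0.03196 K/W.
T_interface = T_in − Q·ΣR_partial = 23.9 °C − (286.2)(0.03196) = 14.8 °C

T = 14.8 °C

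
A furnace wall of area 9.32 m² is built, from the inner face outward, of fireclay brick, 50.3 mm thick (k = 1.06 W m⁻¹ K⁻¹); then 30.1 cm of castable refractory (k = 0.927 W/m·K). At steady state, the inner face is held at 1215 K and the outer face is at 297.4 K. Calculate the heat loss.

Treat each layer as a resistance in series:
  R_fireclay brick = L/(kA) = 0.0503/(1.06·9.32) = 0.005092 K/W
  R_castable refractory = L/(kA) = 0.301/(0.927·9.32) = 0.03484 K/W
ΣR = 0.005092 + 0.03484 = 0.03993 K/W
Q = ΔT/ΣR = (1215 K − 297.4 K)/0.03993 = 23000 W

Q = 23.0 kW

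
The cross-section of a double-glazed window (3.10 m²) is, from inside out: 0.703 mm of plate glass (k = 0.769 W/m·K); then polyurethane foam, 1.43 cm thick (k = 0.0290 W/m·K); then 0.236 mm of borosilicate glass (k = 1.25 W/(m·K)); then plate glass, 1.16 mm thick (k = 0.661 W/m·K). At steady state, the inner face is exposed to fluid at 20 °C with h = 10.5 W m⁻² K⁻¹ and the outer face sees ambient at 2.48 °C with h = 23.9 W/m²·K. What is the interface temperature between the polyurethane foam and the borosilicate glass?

T = 3.69 °C

Resistance network (inner→outer):
  R_conv,in = 1/(hA) = 1/(10.5·3.10) = 0.03072 K/W
  R_plate glass = L/(kA) = 7.03×10^-4/(0.769·3.10) = 2.949×10^-4 K/W
  R_polyurethane foam = L/(kA) = 0.0143/(0.0290·3.10) = 0.1591 K/W
  R_borosilicate glass = L/(kA) = 2.36×10^-4/(1.25·3.10) = 6.090×10^-5 K/W
  R_plate glass = L/(kA) = 0.00116/(0.661·3.10) = 5.661×10^-4 K/W
  R_conv,out = 1/(hA) = 1/(23.9·3.10) = 0.01350 K/W
ΣR = 0.03072 + 2.949×10^-4 + 0.1591 + 6.090×10^-5 + 5.661×10^-4 + 0.01350 = 0.2042 K/W
Q = ΔT/ΣR = (20 °C − 2.48 °C)/0.2042 = 85.80 W
From the inner boundary to the polyurethane foam/borosilicate glass interface, ΣR_partial = 0.1901 K/W.
T_interface = T_in − Q·ΣR_partial = 20 °C − (85.80)(0.1901) = 3.69 °C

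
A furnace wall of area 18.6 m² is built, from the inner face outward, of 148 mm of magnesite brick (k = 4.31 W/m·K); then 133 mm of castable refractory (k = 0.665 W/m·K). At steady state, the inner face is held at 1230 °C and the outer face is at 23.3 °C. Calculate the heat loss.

Series thermal resistances, inner to outer:
  R_magnesite brick = L/(kA) = 0.148/(4.31·18.6) = 0.001846 K/W
  R_castable refractory = L/(kA) = 0.133/(0.665·18.6) = 0.01075 K/W
ΣR = 0.001846 + 0.01075 = 0.01260 K/W
Q = ΔT/ΣR = (1230 °C − 23.3 °C)/0.01260 = 95800 W

Q = 95800 W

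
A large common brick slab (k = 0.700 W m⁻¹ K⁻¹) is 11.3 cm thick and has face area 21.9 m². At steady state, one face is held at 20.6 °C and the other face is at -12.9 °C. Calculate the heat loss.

Q = 4.54 kW

Q = kA·ΔT/L = 0.700 × 21.9 × |20.6 °C − -12.9 °C| / 0.113 = 4540 W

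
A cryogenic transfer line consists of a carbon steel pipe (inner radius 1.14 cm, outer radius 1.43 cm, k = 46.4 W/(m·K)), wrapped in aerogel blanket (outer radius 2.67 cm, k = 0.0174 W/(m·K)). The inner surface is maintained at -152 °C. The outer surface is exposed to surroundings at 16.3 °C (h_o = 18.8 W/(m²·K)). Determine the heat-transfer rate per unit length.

Q' = 27.9 W/m

Treat each layer as a resistance in series:
  R'_carbon steel = ln(0.0143/0.0114)/(2πk) = 0.2266/(2π·46.4) = 7.774×10^-4 m·K/W
  R'_aerogel blanket = ln(0.0267/0.0143)/(2πk) = 0.6244/(2π·0.0174) = 5.711 m·K/W
  R'_conv,out = 1/(2πr h) = 1/(2π·0.0267·18.8) = 0.3171 m·K/W
ΣR = 7.774×10^-4 + 5.711 + 0.3171 = 6.029 m·K/W
Q' = ΔT/ΣR = (-152 °C − 16.3 °C)/6.029 = -27.9 W/m
(Negative Q' ⇒ heat flows inward; heat gain = 27.9 W/m.)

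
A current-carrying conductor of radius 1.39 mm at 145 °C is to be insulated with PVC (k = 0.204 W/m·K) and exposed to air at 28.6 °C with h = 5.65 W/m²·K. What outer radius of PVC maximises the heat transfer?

r_cr = 3.61 cm

For a cylinder, r_cr = k_ins/h = 0.204/5.65 = 0.0361 m = 3.61 cm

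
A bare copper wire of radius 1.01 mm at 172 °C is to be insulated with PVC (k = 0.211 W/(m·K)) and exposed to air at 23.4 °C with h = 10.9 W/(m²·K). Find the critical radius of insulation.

r_cr = 1.94 cm

For a cylinder, r_cr = k_ins/h = 0.211/10.9 = 0.0194 m = 1.94 cm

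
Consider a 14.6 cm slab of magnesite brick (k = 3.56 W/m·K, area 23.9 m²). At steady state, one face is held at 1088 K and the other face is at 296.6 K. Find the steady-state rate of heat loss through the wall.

Q = 4.61×10^5 W

Q = kA·ΔT/L = 3.56 × 23.9 × |1088 K − 296.6 K| / 0.146 = 4.61×10^5 W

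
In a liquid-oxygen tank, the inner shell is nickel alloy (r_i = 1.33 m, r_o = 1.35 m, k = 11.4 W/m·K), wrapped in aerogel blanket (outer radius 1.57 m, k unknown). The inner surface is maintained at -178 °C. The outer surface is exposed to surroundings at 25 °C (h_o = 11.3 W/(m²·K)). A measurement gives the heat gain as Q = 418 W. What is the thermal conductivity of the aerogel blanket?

ΣR = ΔT/Q = |-178 − 25|/418 = 0.4856 K/W
Known resistances:
  R_nickel alloy = (1/1.33 − 1/1.35)/(4πk) = 0.01114/(4π·11.4) = 7.776×10^-5 K/W
  R_conv,out = 1/(4πr²h) = 1/(4π·1.57²·11.3) = 0.002857 K/W
R_aerogel blanket = ΣR − ΣR_known = 0.4856 − 0.002935 = 0.4827 K/W
(1/r₁−1/r₂)/(4πk) = 0.4827 ⇒ k = 0.1038/(4π·0.4827) = 0.0171 W/m·K

k = 0.0171 W/m·K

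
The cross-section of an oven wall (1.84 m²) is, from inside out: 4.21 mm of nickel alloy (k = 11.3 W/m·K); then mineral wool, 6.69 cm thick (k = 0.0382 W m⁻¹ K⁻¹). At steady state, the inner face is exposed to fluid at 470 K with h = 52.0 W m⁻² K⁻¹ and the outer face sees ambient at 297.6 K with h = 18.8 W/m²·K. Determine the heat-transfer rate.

Q = 174 W

Treat each layer as a resistance in series:
  R_conv,in = 1/(hA) = 1/(52.0·1.84) = 0.01045 K/W
  R_nickel alloy = L/(kA) = 0.00421/(11.3·1.84) = 2.025×10^-4 K/W
  R_mineral wool = L/(kA) = 0.0669/(0.0382·1.84) = 0.9518 K/W
  R_conv,out = 1/(hA) = 1/(18.8·1.84) = 0.02891 K/W
ΣR = 0.01045 + 2.025×10^-4 + 0.9518 + 0.02891 = 0.9914 K/W
Q = ΔT/ΣR = (470 K − 297.6 K)/0.9914 = 174 W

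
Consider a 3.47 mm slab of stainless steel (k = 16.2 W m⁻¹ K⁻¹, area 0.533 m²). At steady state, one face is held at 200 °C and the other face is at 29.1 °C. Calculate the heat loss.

Q = kA·ΔT/L = 16.2 × 0.533 × |200 °C − 29.1 °C| / 0.00347 = 4.25×10^5 W

Q = 425 kW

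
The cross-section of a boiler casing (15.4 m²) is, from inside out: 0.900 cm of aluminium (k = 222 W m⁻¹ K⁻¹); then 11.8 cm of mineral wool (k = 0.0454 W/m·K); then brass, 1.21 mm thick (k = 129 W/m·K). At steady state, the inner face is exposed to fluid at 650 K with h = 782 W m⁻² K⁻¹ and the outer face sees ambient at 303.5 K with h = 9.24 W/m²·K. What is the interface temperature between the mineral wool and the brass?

T = 317.3 K

Resistance network (inner→outer):
  R_conv,in = 1/(hA) = 1/(782·15.4) = 8.304×10^-5 K/W
  R_aluminium = L/(kA) = 0.00900/(222·15.4) = 2.633×10^-6 K/W
  R_mineral wool = L/(kA) = 0.118/(0.0454·15.4) = 0.1688 K/W
  R_brass = L/(kA) = 0.00121/(129·15.4) = 6.091×10^-7 K/W
  R_conv,out = 1/(hA) = 1/(9.24·15.4) = 0.007028 K/W
ΣR = 8.304×10^-5 + 2.633×10^-6 + 0.1688 + 6.091×10^-7 + 0.007028 = 0.1759 K/W
Q = ΔT/ΣR = (650 K − 303.5 K)/0.1759 = 1970 W
From the inner boundary to the mineral wool/brass interface, ΣR_partial = 0.1689 K/W.
T_interface = T_in − Q·ΣR_partial = 650 K − (1970)(0.1689) = 317.3 K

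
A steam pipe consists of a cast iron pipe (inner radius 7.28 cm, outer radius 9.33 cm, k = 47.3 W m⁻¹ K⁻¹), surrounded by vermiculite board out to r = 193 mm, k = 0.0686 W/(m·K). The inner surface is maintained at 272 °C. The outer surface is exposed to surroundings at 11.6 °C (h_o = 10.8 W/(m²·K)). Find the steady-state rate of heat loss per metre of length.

Q' = 148 W/m

Treat each layer as a resistance in series:
  R'_cast iron = ln(0.0933/0.0728)/(2πk) = 0.2481/(2π·47.3) = 8.348×10^-4 m·K/W
  R'_vermiculite board = ln(0.193/0.0933)/(2πk) = 0.7269/(2π·0.0686) = 1.686 m·K/W
  R'_conv,out = 1/(2πr h) = 1/(2π·0.193·10.8) = 0.07636 m·K/W
ΣR = 8.348×10^-4 + 1.686 + 0.07636 = 1.763 m·K/W
Q' = ΔT/ΣR = (272 °C − 11.6 °C)/1.763 = 148 W/m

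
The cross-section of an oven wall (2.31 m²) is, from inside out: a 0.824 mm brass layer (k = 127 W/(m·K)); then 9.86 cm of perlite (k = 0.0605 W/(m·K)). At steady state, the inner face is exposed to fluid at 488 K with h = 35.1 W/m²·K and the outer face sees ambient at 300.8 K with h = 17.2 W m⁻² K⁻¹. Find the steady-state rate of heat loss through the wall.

Q = 252 W

Series thermal resistances, inner to outer:
  R_conv,in = 1/(hA) = 1/(35.1·2.31) = 0.01233 K/W
  R_brass = L/(kA) = 8.24×10^-4/(127·2.31) = 2.809×10^-6 K/W
  R_perlite = L/(kA) = 0.0986/(0.0605·2.31) = 0.7055 K/W
  R_conv,out = 1/(hA) = 1/(17.2·2.31) = 0.02517 K/W
ΣR = 0.01233 + 2.809×10^-6 + 0.7055 + 0.02517 = 0.7430 K/W
Q = ΔT/ΣR = (488 K − 300.8 K)/0.7430 = 252 W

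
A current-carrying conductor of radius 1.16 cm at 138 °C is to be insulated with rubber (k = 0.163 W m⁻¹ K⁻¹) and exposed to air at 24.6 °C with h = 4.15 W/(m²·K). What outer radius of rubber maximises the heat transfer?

For a cylinder, r_cr = k_ins/h = 0.163/4.15 = 0.0393 m = 3.93 cm

r_cr = 3.93 cm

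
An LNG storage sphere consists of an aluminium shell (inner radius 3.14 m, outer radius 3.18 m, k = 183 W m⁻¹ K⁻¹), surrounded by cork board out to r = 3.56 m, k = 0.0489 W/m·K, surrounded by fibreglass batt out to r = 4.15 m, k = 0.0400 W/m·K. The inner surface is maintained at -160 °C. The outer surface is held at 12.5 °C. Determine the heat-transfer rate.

Q = 1290 W

Treat each layer as a resistance in series:
  R_aluminium = (1/3.14 − 1/3.18)/(4πk) = 0.004006/(4π·183) = 1.742×10^-6 K/W
  R_cork board = (1/3.18 − 1/3.56)/(4πk) = 0.03357/(4π·0.0489) = 0.05462 K/W
  R_fibreglass batt = (1/3.56 − 1/4.15)/(4πk) = 0.03994/(4π·0.0400) = 0.07945 K/W
ΣR = 1.742×10^-6 + 0.05462 + 0.07945 = 0.1341 K/W
Q = ΔT/ΣR = (-160 °C − 12.5 °C)/0.1341 = -1290 W
(Negative Q ⇒ heat flows inward; heat gain = 1290 W.)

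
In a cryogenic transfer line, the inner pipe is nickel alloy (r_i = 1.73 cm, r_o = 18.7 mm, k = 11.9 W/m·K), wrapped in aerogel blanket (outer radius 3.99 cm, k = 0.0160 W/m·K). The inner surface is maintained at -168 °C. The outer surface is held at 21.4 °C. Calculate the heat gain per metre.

Resistance network (inner→outer):
  R'_nickel alloy = ln(0.0187/0.0173)/(2πk) = 0.07782/(2π·11.9) = 0.001041 m·K/W
  R'_aerogel blanket = ln(0.0399/0.0187)/(2πk) = 0.7579/(2π·0.0160) = 7.539 m·K/W
ΣR = 0.001041 + 7.539 = 7.540 m·K/W
Q' = ΔT/ΣR = (-168 °C − 21.4 °C)/7.540 = -25.1 W/m
(Negative Q' ⇒ heat flows inward; heat gain = 25.1 W/m.)

Q' = 25.1 W/m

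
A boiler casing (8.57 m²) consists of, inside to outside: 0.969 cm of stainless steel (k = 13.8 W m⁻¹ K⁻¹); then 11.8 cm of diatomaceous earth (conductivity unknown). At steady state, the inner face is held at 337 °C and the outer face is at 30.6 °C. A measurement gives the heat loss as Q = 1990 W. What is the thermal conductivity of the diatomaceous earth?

ΣR = ΔT/Q = |337 − 30.6|/1990 = 0.1540 K/W
Known resistances:
  R_stainless steel = L/(kA) = 0.00969/(13.8·8.57) = 8.193×10^-5 K/W
R_diatomaceous earth = ΣR − ΣR_known = 0.1540 − 8.193×10^-5 = 0.1539 K/W
L/(kA) = 0.1539 ⇒ k = 0.118/(0.1539·8.57) = 0.0895 W/m·K

k = 0.0895 W/m·K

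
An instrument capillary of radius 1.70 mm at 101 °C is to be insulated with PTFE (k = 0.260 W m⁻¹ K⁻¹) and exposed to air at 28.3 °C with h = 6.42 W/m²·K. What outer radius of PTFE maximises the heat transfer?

For a cylinder, r_cr = k_ins/h = 0.260/6.42 = 0.0405 m = 4.05 cm

r_cr = 4.05 cm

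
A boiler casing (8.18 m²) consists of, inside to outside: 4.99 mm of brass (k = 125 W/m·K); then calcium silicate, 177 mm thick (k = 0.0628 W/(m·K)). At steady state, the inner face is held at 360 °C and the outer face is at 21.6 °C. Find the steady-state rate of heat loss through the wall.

Resistance network (inner→outer):
  R_brass = L/(kA) = 0.00499/(125·8.18) = 4.880×10^-6 K/W
  R_calcium silicate = L/(kA) = 0.177/(0.0628·8.18) = 0.3446 K/W
ΣR = 4.880×10^-6 + 0.3446 = 0.3446 K/W
Q = ΔT/ΣR = (360 °C − 21.6 °C)/0.3446 = 982 W

Q = 982 W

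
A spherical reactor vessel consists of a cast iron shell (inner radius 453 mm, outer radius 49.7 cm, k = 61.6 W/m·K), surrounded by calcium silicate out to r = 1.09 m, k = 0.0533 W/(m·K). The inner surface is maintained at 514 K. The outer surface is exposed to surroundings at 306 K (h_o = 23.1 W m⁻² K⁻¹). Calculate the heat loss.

Q = 127 W

Treat each layer as a resistance in series:
  R_cast iron = (1/0.453 − 1/0.497)/(4πk) = 0.1954/(4π·61.6) = 2.525×10^-4 K/W
  R_calcium silicate = (1/0.497 − 1/1.09)/(4πk) = 1.095/(4π·0.0533) = 1.634 K/W
  R_conv,out = 1/(4πr²h) = 1/(4π·1.09²·23.1) = 0.002900 K/W
ΣR = 2.525×10^-4 + 1.634 + 0.002900 = 1.637 K/W
Q = ΔT/ΣR = (514 K − 306 K)/1.637 = 127 W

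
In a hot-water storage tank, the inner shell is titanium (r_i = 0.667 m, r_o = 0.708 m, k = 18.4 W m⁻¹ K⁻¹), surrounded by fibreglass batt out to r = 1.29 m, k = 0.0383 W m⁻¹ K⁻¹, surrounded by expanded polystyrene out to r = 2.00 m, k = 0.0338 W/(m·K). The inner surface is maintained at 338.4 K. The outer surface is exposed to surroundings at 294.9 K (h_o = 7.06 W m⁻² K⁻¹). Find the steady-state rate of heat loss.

Q = 22.0 W

Series thermal resistances, inner to outer:
  R_titanium = (1/0.667 − 1/0.708)/(4πk) = 0.08682/(4π·18.4) = 3.755×10^-4 K/W
  R_fibreglass batt = (1/0.708 − 1/1.29)/(4πk) = 0.6372/(4π·0.0383) = 1.324 K/W
  R_expanded polystyrene = (1/1.29 − 1/2.00)/(4πk) = 0.2752/(4π·0.0338) = 0.6479 K/W
  R_conv,out = 1/(4πr²h) = 1/(4π·2.00²·7.06) = 0.002818 K/W
ΣR = 3.755×10^-4 + 1.324 + 0.6479 + 0.002818 = 1.975 K/W
Q = ΔT/ΣR = (338.4 K − 294.9 K)/1.975 = 22.0 W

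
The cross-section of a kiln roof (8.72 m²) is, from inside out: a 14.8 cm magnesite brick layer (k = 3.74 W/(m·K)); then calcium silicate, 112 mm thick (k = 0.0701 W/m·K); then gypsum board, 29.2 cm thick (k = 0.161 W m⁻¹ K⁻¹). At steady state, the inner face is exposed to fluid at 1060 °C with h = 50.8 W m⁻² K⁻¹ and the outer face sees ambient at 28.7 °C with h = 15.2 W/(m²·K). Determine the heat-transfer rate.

Treat each layer as a resistance in series:
  R_conv,in = 1/(hA) = 1/(50.8·8.72) = 0.002257 K/W
  R_magnesite brick = L/(kA) = 0.148/(3.74·8.72) = 0.004538 K/W
  R_calcium silicate = L/(kA) = 0.112/(0.0701·8.72) = 0.1832 K/W
  R_gypsum board = L/(kA) = 0.292/(0.161·8.72) = 0.2080 K/W
  R_conv,out = 1/(hA) = 1/(15.2·8.72) = 0.007545 K/W
ΣR = 0.002257 + 0.004538 + 0.1832 + 0.2080 + 0.007545 = 0.4055 K/W
Q = ΔT/ΣR = (1060 °C − 28.7 °C)/0.4055 = 2540 W

Q = 2.54 kW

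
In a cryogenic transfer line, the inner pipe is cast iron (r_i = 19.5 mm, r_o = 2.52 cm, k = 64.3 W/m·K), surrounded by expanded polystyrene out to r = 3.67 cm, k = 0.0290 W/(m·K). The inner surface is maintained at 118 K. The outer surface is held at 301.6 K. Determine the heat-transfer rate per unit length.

Q' = 89.0 W/m

Treat each layer as a resistance in series:
  R'_cast iron = ln(0.0252/0.0195)/(2πk) = 0.2564/(2π·64.3) = 6.347×10^-4 m·K/W
  R'_expanded polystyrene = ln(0.0367/0.0252)/(2πk) = 0.3759/(2π·0.0290) = 2.063 m·K/W
ΣR = 6.347×10^-4 + 2.063 = 2.064 m·K/W
Q' = ΔT/ΣR = (118 K − 301.6 K)/2.064 = -89.0 W/m
(Negative Q' ⇒ heat flows inward; heat gain = 89.0 W/m.)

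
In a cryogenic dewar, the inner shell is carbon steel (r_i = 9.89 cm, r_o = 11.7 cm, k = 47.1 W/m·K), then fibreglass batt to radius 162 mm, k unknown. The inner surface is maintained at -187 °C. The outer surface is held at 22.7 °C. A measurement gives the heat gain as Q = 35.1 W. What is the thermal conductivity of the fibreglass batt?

ΣR = ΔT/Q = |-187 − 22.7|/35.1 = 5.974 K/W
Known resistances:
  R_carbon steel = (1/0.0989 − 1/0.117)/(4πk) = 1.564/(4π·47.1) = 0.002643 K/W
R_fibreglass batt = ΣR − ΣR_known = 5.974 − 0.002643 = 5.971 K/W
(1/r₁−1/r₂)/(4πk) = 5.971 ⇒ k = 2.374/(4π·5.971) = 0.0316 W/m·K

k = 0.0316 W/m·K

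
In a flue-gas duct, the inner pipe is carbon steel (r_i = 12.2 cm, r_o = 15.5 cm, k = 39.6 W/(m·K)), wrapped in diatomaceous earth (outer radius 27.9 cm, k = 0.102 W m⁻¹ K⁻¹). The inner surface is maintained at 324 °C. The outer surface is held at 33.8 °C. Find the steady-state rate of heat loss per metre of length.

Q' = 316 W/m

Resistance network (inner→outer):
  R'_carbon steel = ln(0.155/0.122)/(2πk) = 0.2394/(2π·39.6) = 9.622×10^-4 m·K/W
  R'_diatomaceous earth = ln(0.279/0.155)/(2πk) = 0.5878/(2π·0.102) = 0.9171 m·K/W
ΣR = 9.622×10^-4 + 0.9171 = 0.9181 m·K/W
Q' = ΔT/ΣR = (324 °C − 33.8 °C)/0.9181 = 316 W/m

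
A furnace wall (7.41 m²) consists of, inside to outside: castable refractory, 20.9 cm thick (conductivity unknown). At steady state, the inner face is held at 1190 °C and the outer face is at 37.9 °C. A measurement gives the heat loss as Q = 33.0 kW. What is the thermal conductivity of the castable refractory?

k = 0.808 W/m·K

ΣR = ΔT/Q = |1190 − 37.9|/33000 = 0.03491 K/W
L/(kA) = 0.03491 ⇒ k = 0.209/(0.03491·7.41) = 0.808 W/m·K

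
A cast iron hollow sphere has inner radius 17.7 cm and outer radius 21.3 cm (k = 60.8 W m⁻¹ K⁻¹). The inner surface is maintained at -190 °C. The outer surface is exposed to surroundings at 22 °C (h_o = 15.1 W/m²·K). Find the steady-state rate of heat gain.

Treat each layer as a resistance in series:
  R_cast iron = (1/0.177 − 1/0.213)/(4πk) = 0.9549/(4π·60.8) = 0.001250 K/W
  R_conv,out = 1/(4πr²h) = 1/(4π·0.213²·15.1) = 0.1162 K/W
ΣR = 0.001250 + 0.1162 = 0.1174 K/W
Q = ΔT/ΣR = (-190 °C − 22 °C)/0.1174 = -1810 W
(Negative Q ⇒ heat flows inward; heat gain = 1810 W.)

Q = 1810 W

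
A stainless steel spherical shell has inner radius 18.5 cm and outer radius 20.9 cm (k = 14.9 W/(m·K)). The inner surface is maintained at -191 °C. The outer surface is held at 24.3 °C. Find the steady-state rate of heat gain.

Q = 4πk·ΔT/(1/r₁ − 1/r₂) = 4π × 14.9 × 215.3 / (1/0.185 − 1/0.209) = 64900 W

Q = 64.9 kW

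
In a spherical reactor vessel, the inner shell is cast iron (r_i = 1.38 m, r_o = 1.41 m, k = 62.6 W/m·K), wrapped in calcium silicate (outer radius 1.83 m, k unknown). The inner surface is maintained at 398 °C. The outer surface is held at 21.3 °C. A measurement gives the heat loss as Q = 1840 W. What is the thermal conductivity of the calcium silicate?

k = 0.0633 W/m·K

ΣR = ΔT/Q = |398 − 21.3|/1840 = 0.2047 K/W
Known resistances:
  R_cast iron = (1/1.38 − 1/1.41)/(4πk) = 0.01542/(4π·62.6) = 1.960×10^-5 K/W
R_calcium silicate = ΣR − ΣR_known = 0.2047 − 1.960×10^-5 = 0.2047 K/W
(1/r₁−1/r₂)/(4πk) = 0.2047 ⇒ k = 0.1628/(4π·0.2047) = 0.0633 W/m·K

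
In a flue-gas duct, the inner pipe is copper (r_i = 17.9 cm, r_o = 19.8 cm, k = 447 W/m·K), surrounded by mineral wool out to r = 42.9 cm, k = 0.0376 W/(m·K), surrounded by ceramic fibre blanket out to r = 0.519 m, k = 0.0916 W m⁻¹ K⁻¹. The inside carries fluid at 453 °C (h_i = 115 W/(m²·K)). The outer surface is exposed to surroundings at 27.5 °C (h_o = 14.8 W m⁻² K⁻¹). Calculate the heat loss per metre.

Q' = 117 W/m

Series thermal resistances, inner to outer:
  R'_conv,in = 1/(2πr h) = 1/(2π·0.179·115) = 0.007732 m·K/W
  R'_copper = ln(0.198/0.179)/(2πk) = 0.1009/(2π·447) = 3.592×10^-5 m·K/W
  R'_mineral wool = ln(0.429/0.198)/(2πk) = 0.7732/(2π·0.0376) = 3.273 m·K/W
  R'_ceramic fibre blanket = ln(0.519/0.429)/(2πk) = 0.1904/(2π·0.0916) = 0.3309 m·K/W
  R'_conv,out = 1/(2πr h) = 1/(2π·0.519·14.8) = 0.02072 m·K/W
ΣR = 0.007732 + 3.592×10^-5 + 3.273 + 0.3309 + 0.02072 = 3.632 m·K/W
Q' = ΔT/ΣR = (453 °C − 27.5 °C)/3.632 = 117 W/m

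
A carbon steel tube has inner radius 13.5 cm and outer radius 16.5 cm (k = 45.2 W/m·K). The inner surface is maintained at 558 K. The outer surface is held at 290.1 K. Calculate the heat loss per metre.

Q' = 2πk·ΔT/ln(r₂/r₁) = 2π × 45.2 × 267.9 / ln(0.165/0.135) = 3.79×10^5 W/m

Q' = 379 kW/m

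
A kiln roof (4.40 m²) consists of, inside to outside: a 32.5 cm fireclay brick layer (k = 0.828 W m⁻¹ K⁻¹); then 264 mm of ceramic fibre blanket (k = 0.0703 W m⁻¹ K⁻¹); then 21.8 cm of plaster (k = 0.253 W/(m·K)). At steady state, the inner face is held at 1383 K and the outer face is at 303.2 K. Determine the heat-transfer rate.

Q = 948 W

Series thermal resistances, inner to outer:
  R_fireclay brick = L/(kA) = 0.325/(0.828·4.40) = 0.08921 K/W
  R_ceramic fibre blanket = L/(kA) = 0.264/(0.0703·4.40) = 0.8535 K/W
  R_plaster = L/(kA) = 0.218/(0.253·4.40) = 0.1958 K/W
ΣR = 0.08921 + 0.8535 + 0.1958 = 1.139 K/W
Q = ΔT/ΣR = (1383 K − 303.2 K)/1.139 = 948 W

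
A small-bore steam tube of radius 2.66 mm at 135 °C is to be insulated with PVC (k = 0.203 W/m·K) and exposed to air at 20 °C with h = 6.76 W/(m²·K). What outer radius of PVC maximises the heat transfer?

r_cr = 3.00 cm

For a cylinder, r_cr = k_ins/h = 0.203/6.76 = 0.0300 m = 3.00 cm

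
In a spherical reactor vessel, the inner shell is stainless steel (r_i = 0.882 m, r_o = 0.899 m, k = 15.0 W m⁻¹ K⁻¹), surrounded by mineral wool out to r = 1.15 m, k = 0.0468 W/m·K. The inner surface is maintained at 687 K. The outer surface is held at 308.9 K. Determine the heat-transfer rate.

Q = 916 W

Series thermal resistances, inner to outer:
  R_stainless steel = (1/0.882 − 1/0.899)/(4πk) = 0.02144/(4π·15.0) = 1.137×10^-4 K/W
  R_mineral wool = (1/0.899 − 1/1.15)/(4πk) = 0.2428/(4π·0.0468) = 0.4128 K/W
ΣR = 1.137×10^-4 + 0.4128 = 0.4129 K/W
Q = ΔT/ΣR = (687 K − 308.9 K)/0.4129 = 916 W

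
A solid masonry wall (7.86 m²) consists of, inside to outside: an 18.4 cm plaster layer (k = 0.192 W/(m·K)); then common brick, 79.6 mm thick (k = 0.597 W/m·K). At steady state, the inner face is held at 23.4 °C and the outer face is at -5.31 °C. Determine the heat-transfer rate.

Resistance network (inner→outer):
  R_plaster = L/(kA) = 0.184/(0.192·7.86) = 0.1219 K/W
  R_common brick = L/(kA) = 0.0796/(0.597·7.86) = 0.01696 K/W
ΣR = 0.1219 + 0.01696 = 0.1389 K/W
Q = ΔT/ΣR = (23.4 °C − -5.31 °C)/0.1389 = 207 W

Q = 207 W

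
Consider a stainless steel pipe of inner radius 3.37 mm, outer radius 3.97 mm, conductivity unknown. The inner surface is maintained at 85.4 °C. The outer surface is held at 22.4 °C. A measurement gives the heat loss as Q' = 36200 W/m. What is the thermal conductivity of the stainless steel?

k = 15.0 W/m·K

ΣR = ΔT/Q' = |85.4 − 22.4|/36200 = 0.001740 m·K/W
ln(r₂/r₁)/(2πk) = 0.001740 ⇒ k = 0.1639/(2π·0.001740) = 15.0 W/m·K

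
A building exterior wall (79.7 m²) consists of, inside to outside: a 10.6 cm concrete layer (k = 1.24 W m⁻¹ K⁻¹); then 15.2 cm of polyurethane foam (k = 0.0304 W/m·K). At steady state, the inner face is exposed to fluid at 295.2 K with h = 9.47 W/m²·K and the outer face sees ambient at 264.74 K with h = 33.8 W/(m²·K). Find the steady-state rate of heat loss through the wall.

Resistance network (inner→outer):
  R_conv,in = 1/(hA) = 1/(9.47·79.7) = 0.001325 K/W
  R_concrete = L/(kA) = 0.106/(1.24·79.7) = 0.001073 K/W
  R_polyurethane foam = L/(kA) = 0.152/(0.0304·79.7) = 0.06274 K/W
  R_conv,out = 1/(hA) = 1/(33.8·79.7) = 3.712×10^-4 K/W
ΣR = 0.001325 + 0.001073 + 0.06274 + 3.712×10^-4 = 0.06551 K/W
Q = ΔT/ΣR = (295.2 K − 264.74 K)/0.06551 = 465 W

Q = 465 W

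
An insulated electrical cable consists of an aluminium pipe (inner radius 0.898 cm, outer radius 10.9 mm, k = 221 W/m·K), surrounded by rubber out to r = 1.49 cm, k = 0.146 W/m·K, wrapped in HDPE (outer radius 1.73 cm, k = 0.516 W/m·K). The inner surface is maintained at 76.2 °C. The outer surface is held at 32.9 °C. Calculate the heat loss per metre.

Treat each layer as a resistance in series:
  R'_aluminium = ln(0.0109/0.00898)/(2πk) = 0.1938/(2π·221) = 1.395×10^-4 m·K/W
  R'_rubber = ln(0.0149/0.0109)/(2πk) = 0.3126/(2π·0.146) = 0.3408 m·K/W
  R'_HDPE = ln(0.0173/0.0149)/(2πk) = 0.1493/(2π·0.516) = 0.04606 m·K/W
ΣR = 1.395×10^-4 + 0.3408 + 0.04606 = 0.3870 m·K/W
Q' = ΔT/ΣR = (76.2 °C − 32.9 °C)/0.3870 = 112 W/m

Q' = 112 W/m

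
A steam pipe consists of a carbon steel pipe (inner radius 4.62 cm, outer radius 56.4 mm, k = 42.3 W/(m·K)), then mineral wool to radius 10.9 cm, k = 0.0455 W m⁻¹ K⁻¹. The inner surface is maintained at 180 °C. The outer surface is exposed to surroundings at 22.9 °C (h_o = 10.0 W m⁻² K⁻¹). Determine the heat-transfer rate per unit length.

Resistance network (inner→outer):
  R'_carbon steel = ln(0.0564/0.0462)/(2πk) = 0.1995/(2π·42.3) = 7.506×10^-4 m·K/W
  R'_mineral wool = ln(0.109/0.0564)/(2πk) = 0.6589/(2π·0.0455) = 2.305 m·K/W
  R'_conv,out = 1/(2πr h) = 1/(2π·0.109·10.0) = 0.1460 m·K/W
ΣR = 7.506×10^-4 + 2.305 + 0.1460 = 2.452 m·K/W
Q' = ΔT/ΣR = (180 °C − 22.9 °C)/2.452 = 64.1 W/m

Q' = 64.1 W/m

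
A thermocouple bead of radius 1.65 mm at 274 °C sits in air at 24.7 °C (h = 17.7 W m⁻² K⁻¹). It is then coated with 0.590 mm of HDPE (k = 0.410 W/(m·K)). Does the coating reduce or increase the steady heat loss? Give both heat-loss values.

Critical radius for a sphere: r_cr = 2k/h = 0.0463 m = 4.63 cm.
Outer radius after coating: r₂ = 0.00165 + 5.90×10^-4 = 0.002240 m.
Since r₁ < r_cr and r₂ ≤ r_cr, the coating moves toward the maximum at r_cr — heat loss rises.
Bare: R = 1/(4πr₁²h) = 1651 K/W; Q = 249.3/1651 = 0.151 W.
Coated: R = R_cond + R_conv = 927.0 K/W; Q = 249.3/927.0 = 0.269 W.

increases: 0.151 → 0.269 W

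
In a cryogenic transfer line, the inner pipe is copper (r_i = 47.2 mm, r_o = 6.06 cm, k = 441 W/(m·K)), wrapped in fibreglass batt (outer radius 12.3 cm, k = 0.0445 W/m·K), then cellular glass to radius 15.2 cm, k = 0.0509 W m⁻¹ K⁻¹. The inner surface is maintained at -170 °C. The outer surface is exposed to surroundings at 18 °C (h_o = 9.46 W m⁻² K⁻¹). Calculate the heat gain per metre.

Series thermal resistances, inner to outer:
  R'_copper = ln(0.0606/0.0472)/(2πk) = 0.2499/(2π·441) = 9.019×10^-5 m·K/W
  R'_fibreglass batt = ln(0.123/0.0606)/(2πk) = 0.7079/(2π·0.0445) = 2.532 m·K/W
  R'_cellular glass = ln(0.152/0.123)/(2πk) = 0.2117/(2π·0.0509) = 0.6619 m·K/W
  R'_conv,out = 1/(2πr h) = 1/(2π·0.152·9.46) = 0.1107 m·K/W
ΣR = 9.019×10^-5 + 2.532 + 0.6619 + 0.1107 = 3.305 m·K/W
Q' = ΔT/ΣR = (-170 °C − 18 °C)/3.305 = -56.9 W/m
(Negative Q' ⇒ heat flows inward; heat gain = 56.9 W/m.)

Q' = 56.9 W/m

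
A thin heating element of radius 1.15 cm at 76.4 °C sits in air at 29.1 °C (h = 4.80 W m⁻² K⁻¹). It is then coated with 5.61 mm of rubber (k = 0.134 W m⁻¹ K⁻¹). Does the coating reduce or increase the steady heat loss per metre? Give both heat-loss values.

Critical radius for a cylinder: r_cr = k/h = 0.0279 m = 2.79 cm.
Outer radius after coating: r₂ = 0.0115 + 0.00561 = 0.01711 m.
Since r₁ < r_cr and r₂ ≤ r_cr, the coating moves toward the maximum at r_cr — heat loss rises.
Bare: R = 1/(2πr₁h) = 2.883 m·K/W; Q = 47.3/2.883 = 16.4 W/m.
Coated: R = R_cond + R_conv = 2.410 m·K/W; Q = 47.3/2.410 = 19.6 W/m.

increases: 16.4 → 19.6 W/m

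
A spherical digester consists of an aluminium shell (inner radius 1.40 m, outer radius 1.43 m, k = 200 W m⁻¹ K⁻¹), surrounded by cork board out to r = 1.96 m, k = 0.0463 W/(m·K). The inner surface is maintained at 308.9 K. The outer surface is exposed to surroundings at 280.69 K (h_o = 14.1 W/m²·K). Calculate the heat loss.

Q = 86.4 W

Treat each layer as a resistance in series:
  R_aluminium = (1/1.40 − 1/1.43)/(4πk) = 0.01499/(4π·200) = 5.962×10^-6 K/W
  R_cork board = (1/1.43 − 1/1.96)/(4πk) = 0.1891/(4π·0.0463) = 0.3250 K/W
  R_conv,out = 1/(4πr²h) = 1/(4π·1.96²·14.1) = 0.001469 K/W
ΣR = 5.962×10^-6 + 0.3250 + 0.001469 = 0.3265 K/W
Q = ΔT/ΣR = (308.9 K − 280.69 K)/0.3265 = 86.4 W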